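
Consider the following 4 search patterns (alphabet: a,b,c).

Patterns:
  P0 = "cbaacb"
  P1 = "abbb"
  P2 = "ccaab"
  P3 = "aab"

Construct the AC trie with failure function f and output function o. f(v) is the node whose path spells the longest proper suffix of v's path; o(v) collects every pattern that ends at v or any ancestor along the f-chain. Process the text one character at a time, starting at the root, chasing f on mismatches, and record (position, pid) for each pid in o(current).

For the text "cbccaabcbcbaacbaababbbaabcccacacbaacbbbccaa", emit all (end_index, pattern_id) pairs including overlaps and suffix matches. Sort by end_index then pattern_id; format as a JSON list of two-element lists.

Construct AC machine:
Trie (insert patterns):
  n0 'ε': a→7 c→1
  n1 'c': b→2 c→11
  n2 'cb': a→3
  n3 'cba': a→4
  n4 'cbaa': c→5
  n5 'cbaac': b→6
  n6 'cbaacb': ·  ←P0
  n7 'a': a→15 b→8
  n8 'ab': b→9
  n9 'abb': b→10
  n10 'abbb': ·  ←P1
  n11 'cc': a→12
  n12 'cca': a→13
  n13 'ccaa': b→14
  n14 'ccaab': ·  ←P2
  n15 'aa': b→16
  n16 'aab': ·  ←P3

BFS fail/out derivation:
  n1('c'): parent n0 fail=0; on 'c' 0 → fail=0;  out ∅∪∅=∅
  n7('a'): parent n0 fail=0; on 'a' 0 → fail=0;  out ∅∪∅=∅
  n2('cb'): parent n1 fail=0; on 'b' 0 → fail=0;  out ∅∪∅=∅
  n8('ab'): parent n7 fail=0; on 'b' 0 → fail=0;  out ∅∪∅=∅
  n11('cc'): parent n1 fail=0; on 'c' 0 → fail=1;  out ∅∪∅=∅
  n15('aa'): parent n7 fail=0; on 'a' 0 → fail=7;  out ∅∪∅=∅
  n3('cba'): parent n2 fail=0; on 'a' 0 → fail=7;  out ∅∪∅=∅
  n9('abb'): parent n8 fail=0; on 'b' 0 → fail=0;  out ∅∪∅=∅
  n12('cca'): parent n11 fail=1; on 'a' 1→0 → fail=7;  out ∅∪∅=∅
  n16('aab'): parent n15 fail=7; on 'b' 7 → fail=8;  out {3}∪∅={3}
  n4('cbaa'): parent n3 fail=7; on 'a' 7 → fail=15;  out ∅∪∅=∅
  n10('abbb'): parent n9 fail=0; on 'b' 0 → fail=0;  out {1}∪∅={1}
  n13('ccaa'): parent n12 fail=7; on 'a' 7 → fail=15;  out ∅∪∅=∅
  n5('cbaac'): parent n4 fail=15; on 'c' 15→7→0 → fail=1;  out ∅∪∅=∅
  n14('ccaab'): parent n13 fail=15; on 'b' 15 → fail=16;  out {2}∪{3}={2,3}
  n6('cbaacb'): parent n5 fail=1; on 'b' 1 → fail=2;  out {0}∪∅={0}

Text stream:
i=0 'c': node 0→1
i=1 'b': node 1→2
i=2 'c': node 2→1 (fail-walked)
i=3 'c': node 1→11
i=4 'a': node 11→12
i=5 'a': node 12→13
i=6 'b': node 13→14  ** P2@[2:6],P3@[4:6]
i=7 'c': node 14→1 (fail-walked)
i=8 'b': node 1→2
i=9 'c': node 2→1 (fail-walked)
i=10 'b': node 1→2
i=11 'a': node 2→3
i=12 'a': node 3→4
i=13 'c': node 4→5
i=14 'b': node 5→6  ** P0@[9:14]
i=15 'a': node 6→3 (fail-walked)
i=16 'a': node 3→4
i=17 'b': node 4→16 (fail-walked)  ** P3@[15:17]
i=18 'a': node 16→7 (fail-walked)
i=19 'b': node 7→8
i=20 'b': node 8→9
i=21 'b': node 9→10  ** P1@[18:21]
i=22 'a': node 10→7 (fail-walked)
i=23 'a': node 7→15
i=24 'b': node 15→16  ** P3@[22:24]
i=25 'c': node 16→1 (fail-walked)
i=26 'c': node 1→11
i=27 'c': node 11→11 (fail-walked)
i=28 'a': node 11→12
i=29 'c': node 12→1 (fail-walked)
i=30 'a': node 1→7 (fail-walked)
i=31 'c': node 7→1 (fail-walked)
i=32 'b': node 1→2
i=33 'a': node 2→3
i=34 'a': node 3→4
i=35 'c': node 4→5
i=36 'b': node 5→6  ** P0@[31:36]
i=37 'b': node 6→0 (fail-walked)
i=38 'b': node 0→0
i=39 'c': node 0→1
i=40 'c': node 1→11
i=41 'a': node 11→12
i=42 'a': node 12→13

Matches: [[6,2],[6,3],[14,0],[17,3],[21,1],[24,3],[36,0]]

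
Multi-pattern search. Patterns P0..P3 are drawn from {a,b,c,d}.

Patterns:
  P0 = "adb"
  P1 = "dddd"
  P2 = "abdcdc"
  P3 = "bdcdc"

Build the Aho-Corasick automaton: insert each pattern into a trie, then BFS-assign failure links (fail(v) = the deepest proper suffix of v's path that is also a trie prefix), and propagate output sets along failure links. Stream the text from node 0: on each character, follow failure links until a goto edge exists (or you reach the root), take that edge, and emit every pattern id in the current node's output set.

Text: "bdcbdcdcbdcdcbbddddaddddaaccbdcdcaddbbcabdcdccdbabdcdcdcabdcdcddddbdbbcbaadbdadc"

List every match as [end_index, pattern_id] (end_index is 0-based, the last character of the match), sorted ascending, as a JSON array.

Build automaton:
Trie (insert patterns):
  n0 'ε': a→1 b→13 d→4
  n1 'a': b→8 d→2
  n2 'ad': b→3
  n3 'adb': ·  ←P0
  n4 'd': d→5
  n5 'dd': d→6
  n6 'ddd': d→7
  n7 'dddd': ·  ←P1
  n8 'ab': d→9
  n9 'abd': c→10
  n10 'abdc': d→11
  n11 'abdcd': c→12
  n12 'abdcdc': ·  ←P2
  n13 'b': d→14
  n14 'bd': c→15
  n15 'bdc': d→16
  n16 'bdcd': c→17
  n17 'bdcdc': ·  ←P3

BFS fail/out derivation:
  n1('a'): parent n0 fail=0; on 'a' 0 → fail=0;  out ∅∪∅=∅
  n4('d'): parent n0 fail=0; on 'd' 0 → fail=0;  out ∅∪∅=∅
  n13('b'): parent n0 fail=0; on 'b' 0 → fail=0;  out ∅∪∅=∅
  n2('ad'): parent n1 fail=0; on 'd' 0 → fail=4;  out ∅∪∅=∅
  n5('dd'): parent n4 fail=0; on 'd' 0 → fail=4;  out ∅∪∅=∅
  n8('ab'): parent n1 fail=0; on 'b' 0 → fail=13;  out ∅∪∅=∅
  n14('bd'): parent n13 fail=0; on 'd' 0 → fail=4;  out ∅∪∅=∅
  n3('adb'): parent n2 fail=4; on 'b' 4→0 → fail=13;  out {0}∪∅={0}
  n6('ddd'): parent n5 fail=4; on 'd' 4 → fail=5;  out ∅∪∅=∅
  n9('abd'): parent n8 fail=13; on 'd' 13 → fail=14;  out ∅∪∅=∅
  n15('bdc'): parent n14 fail=4; on 'c' 4→0 → fail=0;  out ∅∪∅=∅
  n7('dddd'): parent n6 fail=5; on 'd' 5 → fail=6;  out {1}∪∅={1}
  n10('abdc'): parent n9 fail=14; on 'c' 14 → fail=15;  out ∅∪∅=∅
  n16('bdcd'): parent n15 fail=0; on 'd' 0 → fail=4;  out ∅∪∅=∅
  n11('abdcd'): parent n10 fail=15; on 'd' 15 → fail=16;  out ∅∪∅=∅
  n17('bdcdc'): parent n16 fail=4; on 'c' 4→0 → fail=0;  out {3}∪∅={3}
  n12('abdcdc'): parent n11 fail=16; on 'c' 16 → fail=17;  out {2}∪{3}={2,3}

Run:
pos 0 'b': at 13
pos 1 'd': at 14
pos 2 'c': at 15
pos 3 'b': at 13 (via fail)
pos 4 'd': at 14
pos 5 'c': at 15
pos 6 'd': at 16
pos 7 'c': at 17  → match P3@[3:7]
pos 8 'b': at 13 (via fail)
pos 9 'd': at 14
pos 10 'c': at 15
pos 11 'd': at 16
pos 12 'c': at 17  → match P3@[8:12]
pos 13 'b': at 13 (via fail)
pos 14 'b': at 13 (via fail)
pos 15 'd': at 14
pos 16 'd': at 5 (via fail)
pos 17 'd': at 6
pos 18 'd': at 7  → match P1@[15:18]
pos 19 'a': at 1 (via fail)
pos 20 'd': at 2
pos 21 'd': at 5 (via fail)
pos 22 'd': at 6
pos 23 'd': at 7  → match P1@[20:23]
pos 24 'a': at 1 (via fail)
pos 25 'a': at 1 (via fail)
pos 26 'c': at 0 (via fail)
pos 27 'c': at 0
pos 28 'b': at 13
pos 29 'd': at 14
pos 30 'c': at 15
pos 31 'd': at 16
pos 32 'c': at 17  → match P3@[28:32]
pos 33 'a': at 1 (via fail)
pos 34 'd': at 2
pos 35 'd': at 5 (via fail)
pos 36 'b': at 13 (via fail)
pos 37 'b': at 13 (via fail)
pos 38 'c': at 0 (via fail)
pos 39 'a': at 1
pos 40 'b': at 8
pos 41 'd': at 9
pos 42 'c': at 10
pos 43 'd': at 11
pos 44 'c': at 12  → match P2@[39:44],P3@[40:44]
pos 45 'c': at 0 (via fail)
pos 46 'd': at 4
pos 47 'b': at 13 (via fail)
pos 48 'a': at 1 (via fail)
pos 49 'b': at 8
pos 50 'd': at 9
pos 51 'c': at 10
pos 52 'd': at 11
pos 53 'c': at 12  → match P2@[48:53],P3@[49:53]
pos 54 'd': at 4 (via fail)
pos 55 'c': at 0 (via fail)
pos 56 'a': at 1
pos 57 'b': at 8
pos 58 'd': at 9
pos 59 'c': at 10
pos 60 'd': at 11
pos 61 'c': at 12  → match P2@[56:61],P3@[57:61]
pos 62 'd': at 4 (via fail)
pos 63 'd': at 5
pos 64 'd': at 6
pos 65 'd': at 7  → match P1@[62:65]
pos 66 'b': at 13 (via fail)
pos 67 'd': at 14
pos 68 'b': at 13 (via fail)
pos 69 'b': at 13 (via fail)
pos 70 'c': at 0 (via fail)
pos 71 'b': at 13
pos 72 'a': at 1 (via fail)
pos 73 'a': at 1 (via fail)
pos 74 'd': at 2
pos 75 'b': at 3  → match P0@[73:75]
pos 76 'd': at 14 (via fail)
pos 77 'a': at 1 (via fail)
pos 78 'd': at 2
pos 79 'c': at 0 (via fail)

Matches: [[7,3],[12,3],[18,1],[23,1],[32,3],[44,2],[44,3],[53,2],[53,3],[61,2],[61,3],[65,1],[75,0]]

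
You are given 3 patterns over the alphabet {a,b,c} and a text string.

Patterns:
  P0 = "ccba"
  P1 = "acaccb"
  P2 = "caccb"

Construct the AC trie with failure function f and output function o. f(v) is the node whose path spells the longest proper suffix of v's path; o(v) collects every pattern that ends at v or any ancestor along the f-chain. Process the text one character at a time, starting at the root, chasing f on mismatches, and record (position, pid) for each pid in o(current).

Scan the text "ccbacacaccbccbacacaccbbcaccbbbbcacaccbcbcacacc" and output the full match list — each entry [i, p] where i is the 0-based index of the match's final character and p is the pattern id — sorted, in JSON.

Construct AC machine:
Trie nodes:
  0='ε' goto a→5 c→1
  1='c' goto a→11 c→2
  2='cc' goto b→3
  3='ccb' goto a→4
  4='ccba' goto ·  [P0 ends]
  5='a' goto c→6
  6='ac' goto a→7
  7='aca' goto c→8
  8='acac' goto c→9
  9='acacc' goto b→10
  10='acaccb' goto ·  [P1 ends]
  11='ca' goto c→12
  12='cac' goto c→13
  13='cacc' goto b→14
  14='caccb' goto ·  [P2 ends]

Failure links (BFS by depth):
  n1('c'): parent n0 fail=0; on 'c' 0 → fail=0;  out ∅∪∅=∅
  n5('a'): parent n0 fail=0; on 'a' 0 → fail=0;  out ∅∪∅=∅
  n2('cc'): parent n1 fail=0; on 'c' 0 → fail=1;  out ∅∪∅=∅
  n6('ac'): parent n5 fail=0; on 'c' 0 → fail=1;  out ∅∪∅=∅
  n11('ca'): parent n1 fail=0; on 'a' 0 → fail=5;  out ∅∪∅=∅
  n3('ccb'): parent n2 fail=1; on 'b' 1→0 → fail=0;  out ∅∪∅=∅
  n7('aca'): parent n6 fail=1; on 'a' 1 → fail=11;  out ∅∪∅=∅
  n12('cac'): parent n11 fail=5; on 'c' 5 → fail=6;  out ∅∪∅=∅
  n4('ccba'): parent n3 fail=0; on 'a' 0 → fail=5;  out {0}∪∅={0}
  n8('acac'): parent n7 fail=11; on 'c' 11 → fail=12;  out ∅∪∅=∅
  n13('cacc'): parent n12 fail=6; on 'c' 6→1 → fail=2;  out ∅∪∅=∅
  n9('acacc'): parent n8 fail=12; on 'c' 12 → fail=13;  out ∅∪∅=∅
  n14('caccb'): parent n13 fail=2; on 'b' 2 → fail=3;  out {2}∪∅={2}
  n10('acaccb'): parent n9 fail=13; on 'b' 13 → fail=14;  out {1}∪{2}={1,2}

Text stream:
[0] read 'c'  n0⇒n1
[1] read 'c'  n1⇒n2
[2] read 'b'  n2⇒n3
[3] read 'a'  n3⇒n4  → match P0@[0:3]
[4] read 'c'  n4⇒n6 (fail-walked)
[5] read 'a'  n6⇒n7
[6] read 'c'  n7⇒n8
[7] read 'a'  n8⇒n7 (fail-walked)
[8] read 'c'  n7⇒n8
[9] read 'c'  n8⇒n9
[10] read 'b'  n9⇒n10  → match P1@[5:10],P2@[6:10]
[11] read 'c'  n10⇒n1 (fail-walked)
[12] read 'c'  n1⇒n2
[13] read 'b'  n2⇒n3
[14] read 'a'  n3⇒n4  → match P0@[11:14]
[15] read 'c'  n4⇒n6 (fail-walked)
[16] read 'a'  n6⇒n7
[17] read 'c'  n7⇒n8
[18] read 'a'  n8⇒n7 (fail-walked)
[19] read 'c'  n7⇒n8
[20] read 'c'  n8⇒n9
[21] read 'b'  n9⇒n10  → match P1@[16:21],P2@[17:21]
[22] read 'b'  n10⇒n0 (fail-walked)
[23] read 'c'  n0⇒n1
[24] read 'a'  n1⇒n11
[25] read 'c'  n11⇒n12
[26] read 'c'  n12⇒n13
[27] read 'b'  n13⇒n14  → match P2@[23:27]
[28] read 'b'  n14⇒n0 (fail-walked)
[29] read 'b'  n0⇒n0
[30] read 'b'  n0⇒n0
[31] read 'c'  n0⇒n1
[32] read 'a'  n1⇒n11
[33] read 'c'  n11⇒n12
[34] read 'a'  n12⇒n7 (fail-walked)
[35] read 'c'  n7⇒n8
[36] read 'c'  n8⇒n9
[37] read 'b'  n9⇒n10  → match P1@[32:37],P2@[33:37]
[38] read 'c'  n10⇒n1 (fail-walked)
[39] read 'b'  n1⇒n0 (fail-walked)
[40] read 'c'  n0⇒n1
[41] read 'a'  n1⇒n11
[42] read 'c'  n11⇒n12
[43] read 'a'  n12⇒n7 (fail-walked)
[44] read 'c'  n7⇒n8
[45] read 'c'  n8⇒n9

All matches (sorted): [[3,0],[10,1],[10,2],[14,0],[21,1],[21,2],[27,2],[37,1],[37,2]]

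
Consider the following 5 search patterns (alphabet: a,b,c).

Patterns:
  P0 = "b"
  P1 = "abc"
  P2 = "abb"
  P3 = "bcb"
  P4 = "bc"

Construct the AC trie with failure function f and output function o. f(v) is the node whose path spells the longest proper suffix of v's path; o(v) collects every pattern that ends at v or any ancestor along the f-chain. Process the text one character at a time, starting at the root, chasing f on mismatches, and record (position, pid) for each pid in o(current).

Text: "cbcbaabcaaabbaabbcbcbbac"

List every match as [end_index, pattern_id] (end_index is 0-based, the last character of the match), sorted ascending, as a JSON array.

Build:
Trie (insert patterns):
  n0 'ε': a→2 b→1
  n1 'b': c→6  ←P0
  n2 'a': b→3
  n3 'ab': b→5 c→4
  n4 'abc': ·  ←P1
  n5 'abb': ·  ←P2
  n6 'bc': b→7  ←P4
  n7 'bcb': ·  ←P3

BFS fail/out derivation:
  n1('b'): parent n0 fail=0; on 'b' 0 → fail=0;  out {0}∪∅={0}
  n2('a'): parent n0 fail=0; on 'a' 0 → fail=0;  out ∅∪∅=∅
  n3('ab'): parent n2 fail=0; on 'b' 0 → fail=1;  out ∅∪{0}={0}
  n6('bc'): parent n1 fail=0; on 'c' 0 → fail=0;  out {4}∪∅={4}
  n4('abc'): parent n3 fail=1; on 'c' 1 → fail=6;  out {1}∪{4}={1,4}
  n5('abb'): parent n3 fail=1; on 'b' 1→0 → fail=1;  out {2}∪{0}={0,2}
  n7('bcb'): parent n6 fail=0; on 'b' 0 → fail=1;  out {3}∪{0}={0,3}

Text stream:
[0] read 'c'  n0⇒n0
[1] read 'b'  n0⇒n1  ** P0@[1:1]
[2] read 'c'  n1⇒n6  ** P4@[1:2]
[3] read 'b'  n6⇒n7  ** P0@[3:3],P3@[1:3]
[4] read 'a'  n7⇒n2 (fail-walked)
[5] read 'a'  n2⇒n2 (fail-walked)
[6] read 'b'  n2⇒n3  ** P0@[6:6]
[7] read 'c'  n3⇒n4  ** P1@[5:7],P4@[6:7]
[8] read 'a'  n4⇒n2 (fail-walked)
[9] read 'a'  n2⇒n2 (fail-walked)
[10] read 'a'  n2⇒n2 (fail-walked)
[11] read 'b'  n2⇒n3  ** P0@[11:11]
[12] read 'b'  n3⇒n5  ** P0@[12:12],P2@[10:12]
[13] read 'a'  n5⇒n2 (fail-walked)
[14] read 'a'  n2⇒n2 (fail-walked)
[15] read 'b'  n2⇒n3  ** P0@[15:15]
[16] read 'b'  n3⇒n5  ** P0@[16:16],P2@[14:16]
[17] read 'c'  n5⇒n6 (fail-walked)  ** P4@[16:17]
[18] read 'b'  n6⇒n7  ** P0@[18:18],P3@[16:18]
[19] read 'c'  n7⇒n6 (fail-walked)  ** P4@[18:19]
[20] read 'b'  n6⇒n7  ** P0@[20:20],P3@[18:20]
[21] read 'b'  n7⇒n1 (fail-walked)  ** P0@[21:21]
[22] read 'a'  n1⇒n2 (fail-walked)
[23] read 'c'  n2⇒n0 (fail-walked)

All matches (sorted): [[1,0],[2,4],[3,0],[3,3],[6,0],[7,1],[7,4],[11,0],[12,0],[12,2],[15,0],[16,0],[16,2],[17,4],[18,0],[18,3],[19,4],[20,0],[20,3],[21,0]]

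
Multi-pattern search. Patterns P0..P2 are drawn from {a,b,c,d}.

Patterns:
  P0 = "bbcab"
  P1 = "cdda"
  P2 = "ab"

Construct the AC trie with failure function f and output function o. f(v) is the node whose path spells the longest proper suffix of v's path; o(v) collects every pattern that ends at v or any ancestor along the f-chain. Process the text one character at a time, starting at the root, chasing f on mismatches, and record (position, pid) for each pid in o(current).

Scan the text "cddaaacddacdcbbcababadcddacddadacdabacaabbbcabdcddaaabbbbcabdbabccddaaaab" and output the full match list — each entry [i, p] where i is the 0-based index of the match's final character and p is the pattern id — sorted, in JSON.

Construct AC machine:
Trie (insert patterns):
  0='ε' goto a→10 b→1 c→6
  1='b' goto b→2
  2='bb' goto c→3
  3='bbc' goto a→4
  4='bbca' goto b→5
  5='bbcab' goto ·  [P0 ends]
  6='c' goto d→7
  7='cd' goto d→8
  8='cdd' goto a→9
  9='cdda' goto ·  [P1 ends]
  10='a' goto b→11
  11='ab' goto ·  [P2 ends]

BFS fail/out derivation:
  fail(1) 'b': from fail(0)=0 chase 'b': 0 ⇒ 0;  out=∅∪out(0)=∅
  fail(6) 'c': from fail(0)=0 chase 'c': 0 ⇒ 0;  out=∅∪out(0)=∅
  fail(10) 'a': from fail(0)=0 chase 'a': 0 ⇒ 0;  out=∅∪out(0)=∅
  fail(2) 'bb': from fail(1)=0 chase 'b': 0 ⇒ 1;  out=∅∪out(1)=∅
  fail(7) 'cd': from fail(6)=0 chase 'd': 0 ⇒ 0;  out=∅∪out(0)=∅
  fail(11) 'ab': from fail(10)=0 chase 'b': 0 ⇒ 1;  out={2}∪out(1)={2}
  fail(3) 'bbc': from fail(2)=1 chase 'c': 1→0 ⇒ 6;  out=∅∪out(6)=∅
  fail(8) 'cdd': from fail(7)=0 chase 'd': 0 ⇒ 0;  out=∅∪out(0)=∅
  fail(4) 'bbca': from fail(3)=6 chase 'a': 6→0 ⇒ 10;  out=∅∪out(10)=∅
  fail(9) 'cdda': from fail(8)=0 chase 'a': 0 ⇒ 10;  out={1}∪out(10)={1}
  fail(5) 'bbcab': from fail(4)=10 chase 'b': 10 ⇒ 11;  out={0}∪out(11)={0,2}

Run:
i=0 'c': node 0→6
i=1 'd': node 6→7
i=2 'd': node 7→8
i=3 'a': node 8→9  → match P1@[0:3]
i=4 'a': node 9→10 (fail-walked)
i=5 'a': node 10→10 (fail-walked)
i=6 'c': node 10→6 (fail-walked)
i=7 'd': node 6→7
i=8 'd': node 7→8
i=9 'a': node 8→9  → match P1@[6:9]
i=10 'c': node 9→6 (fail-walked)
i=11 'd': node 6→7
i=12 'c': node 7→6 (fail-walked)
i=13 'b': node 6→1 (fail-walked)
i=14 'b': node 1→2
i=15 'c': node 2→3
i=16 'a': node 3→4
i=17 'b': node 4→5  → match P0@[13:17],P2@[16:17]
i=18 'a': node 5→10 (fail-walked)
i=19 'b': node 10→11  → match P2@[18:19]
i=20 'a': node 11→10 (fail-walked)
i=21 'd': node 10→0 (fail-walked)
i=22 'c': node 0→6
i=23 'd': node 6→7
i=24 'd': node 7→8
i=25 'a': node 8→9  → match P1@[22:25]
i=26 'c': node 9→6 (fail-walked)
i=27 'd': node 6→7
i=28 'd': node 7→8
i=29 'a': node 8→9  → match P1@[26:29]
i=30 'd': node 9→0 (fail-walked)
i=31 'a': node 0→10
i=32 'c': node 10→6 (fail-walked)
i=33 'd': node 6→7
i=34 'a': node 7→10 (fail-walked)
i=35 'b': node 10→11  → match P2@[34:35]
i=36 'a': node 11→10 (fail-walked)
i=37 'c': node 10→6 (fail-walked)
i=38 'a': node 6→10 (fail-walked)
i=39 'a': node 10→10 (fail-walked)
i=40 'b': node 10→11  → match P2@[39:40]
i=41 'b': node 11→2 (fail-walked)
i=42 'b': node 2→2 (fail-walked)
i=43 'c': node 2→3
i=44 'a': node 3→4
i=45 'b': node 4→5  → match P0@[41:45],P2@[44:45]
i=46 'd': node 5→0 (fail-walked)
i=47 'c': node 0→6
i=48 'd': node 6→7
i=49 'd': node 7→8
i=50 'a': node 8→9  → match P1@[47:50]
i=51 'a': node 9→10 (fail-walked)
i=52 'a': node 10→10 (fail-walked)
i=53 'b': node 10→11  → match P2@[52:53]
i=54 'b': node 11→2 (fail-walked)
i=55 'b': node 2→2 (fail-walked)
i=56 'b': node 2→2 (fail-walked)
i=57 'c': node 2→3
i=58 'a': node 3→4
i=59 'b': node 4→5  → match P0@[55:59],P2@[58:59]
i=60 'd': node 5→0 (fail-walked)
i=61 'b': node 0→1
i=62 'a': node 1→10 (fail-walked)
i=63 'b': node 10→11  → match P2@[62:63]
i=64 'c': node 11→6 (fail-walked)
i=65 'c': node 6→6 (fail-walked)
i=66 'd': node 6→7
i=67 'd': node 7→8
i=68 'a': node 8→9  → match P1@[65:68]
i=69 'a': node 9→10 (fail-walked)
i=70 'a': node 10→10 (fail-walked)
i=71 'a': node 10→10 (fail-walked)
i=72 'b': node 10→11  → match P2@[71:72]

All matches (sorted): [[3,1],[9,1],[17,0],[17,2],[19,2],[25,1],[29,1],[35,2],[40,2],[45,0],[45,2],[50,1],[53,2],[59,0],[59,2],[63,2],[68,1],[72,2]]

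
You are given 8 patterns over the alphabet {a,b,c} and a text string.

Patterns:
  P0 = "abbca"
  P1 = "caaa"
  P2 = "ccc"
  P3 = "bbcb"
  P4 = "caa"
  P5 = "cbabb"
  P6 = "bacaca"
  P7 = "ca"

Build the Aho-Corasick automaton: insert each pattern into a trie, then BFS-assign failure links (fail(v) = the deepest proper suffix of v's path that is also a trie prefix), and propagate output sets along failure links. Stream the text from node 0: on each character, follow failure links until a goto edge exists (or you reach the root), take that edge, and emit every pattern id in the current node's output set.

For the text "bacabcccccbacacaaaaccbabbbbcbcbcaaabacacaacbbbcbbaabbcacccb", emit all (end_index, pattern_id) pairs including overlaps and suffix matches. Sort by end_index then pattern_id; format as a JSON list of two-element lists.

Build automaton:
Trie (insert patterns):
  n0 'ε': a→1 b→12 c→6
  n1 'a': b→2
  n2 'ab': b→3
  n3 'abb': c→4
  n4 'abbc': a→5
  n5 'abbca': ·  [P0 ends]
  n6 'c': a→7 b→16 c→10
  n7 'ca': a→8  [P7 ends]
  n8 'caa': a→9  [P4 ends]
  n9 'caaa': ·  [P1 ends]
  n10 'cc': c→11
  n11 'ccc': ·  [P2 ends]
  n12 'b': a→20 b→13
  n13 'bb': c→14
  n14 'bbc': b→15
  n15 'bbcb': ·  [P3 ends]
  n16 'cb': a→17
  n17 'cba': b→18
  n18 'cbab': b→19
  n19 'cbabb': ·  [P5 ends]
  n20 'ba': c→21
  n21 'bac': a→22
  n22 'baca': c→23
  n23 'bacac': a→24
  n24 'bacaca': ·  [P6 ends]

Failure links (BFS by depth):
  fail(1) 'a': from fail(0)=0 chase 'a': 0 ⇒ 0;  out=∅∪out(0)=∅
  fail(6) 'c': from fail(0)=0 chase 'c': 0 ⇒ 0;  out=∅∪out(0)=∅
  fail(12) 'b': from fail(0)=0 chase 'b': 0 ⇒ 0;  out=∅∪out(0)=∅
  fail(2) 'ab': from fail(1)=0 chase 'b': 0 ⇒ 12;  out=∅∪out(12)=∅
  fail(7) 'ca': from fail(6)=0 chase 'a': 0 ⇒ 1;  out={7}∪out(1)={7}
  fail(10) 'cc': from fail(6)=0 chase 'c': 0 ⇒ 6;  out=∅∪out(6)=∅
  fail(13) 'bb': from fail(12)=0 chase 'b': 0 ⇒ 12;  out=∅∪out(12)=∅
  fail(16) 'cb': from fail(6)=0 chase 'b': 0 ⇒ 12;  out=∅∪out(12)=∅
  fail(20) 'ba': from fail(12)=0 chase 'a': 0 ⇒ 1;  out=∅∪out(1)=∅
  fail(3) 'abb': from fail(2)=12 chase 'b': 12 ⇒ 13;  out=∅∪out(13)=∅
  fail(8) 'caa': from fail(7)=1 chase 'a': 1→0 ⇒ 1;  out={4}∪out(1)={4}
  fail(11) 'ccc': from fail(10)=6 chase 'c': 6 ⇒ 10;  out={2}∪out(10)={2}
  fail(14) 'bbc': from fail(13)=12 chase 'c': 12→0 ⇒ 6;  out=∅∪out(6)=∅
  fail(17) 'cba': from fail(16)=12 chase 'a': 12 ⇒ 20;  out=∅∪out(20)=∅
  fail(21) 'bac': from fail(20)=1 chase 'c': 1→0 ⇒ 6;  out=∅∪out(6)=∅
  fail(4) 'abbc': from fail(3)=13 chase 'c': 13 ⇒ 14;  out=∅∪out(14)=∅
  fail(9) 'caaa': from fail(8)=1 chase 'a': 1→0 ⇒ 1;  out={1}∪out(1)={1}
  fail(15) 'bbcb': from fail(14)=6 chase 'b': 6 ⇒ 16;  out={3}∪out(16)={3}
  fail(18) 'cbab': from fail(17)=20 chase 'b': 20→1 ⇒ 2;  out=∅∪out(2)=∅
  fail(22) 'baca': from fail(21)=6 chase 'a': 6 ⇒ 7;  out=∅∪out(7)={7}
  fail(5) 'abbca': from fail(4)=14 chase 'a': 14→6 ⇒ 7;  out={0}∪out(7)={0,7}
  fail(19) 'cbabb': from fail(18)=2 chase 'b': 2 ⇒ 3;  out={5}∪out(3)={5}
  fail(23) 'bacac': from fail(22)=7 chase 'c': 7→1→0 ⇒ 6;  out=∅∪out(6)=∅
  fail(24) 'bacaca': from fail(23)=6 chase 'a': 6 ⇒ 7;  out={6}∪out(7)={6,7}

Text stream:
i=0 'b': node 0→12
i=1 'a': node 12→20
i=2 'c': node 20→21
i=3 'a': node 21→22  → match P7@[2:3]
i=4 'b': node 22→2 (fail-walked)
i=5 'c': node 2→6 (fail-walked)
i=6 'c': node 6→10
i=7 'c': node 10→11  → match P2@[5:7]
i=8 'c': node 11→11 (fail-walked)  → match P2@[6:8]
i=9 'c': node 11→11 (fail-walked)  → match P2@[7:9]
i=10 'b': node 11→16 (fail-walked)
i=11 'a': node 16→17
i=12 'c': node 17→21 (fail-walked)
i=13 'a': node 21→22  → match P7@[12:13]
i=14 'c': node 22→23
i=15 'a': node 23→24  → match P6@[10:15],P7@[14:15]
i=16 'a': node 24→8 (fail-walked)  → match P4@[14:16]
i=17 'a': node 8→9  → match P1@[14:17]
i=18 'a': node 9→1 (fail-walked)
i=19 'c': node 1→6 (fail-walked)
i=20 'c': node 6→10
i=21 'b': node 10→16 (fail-walked)
i=22 'a': node 16→17
i=23 'b': node 17→18
i=24 'b': node 18→19  → match P5@[20:24]
i=25 'b': node 19→13 (fail-walked)
i=26 'b': node 13→13 (fail-walked)
i=27 'c': node 13→14
i=28 'b': node 14→15  → match P3@[25:28]
i=29 'c': node 15→6 (fail-walked)
i=30 'b': node 6→16
i=31 'c': node 16→6 (fail-walked)
i=32 'a': node 6→7  → match P7@[31:32]
i=33 'a': node 7→8  → match P4@[31:33]
i=34 'a': node 8→9  → match P1@[31:34]
i=35 'b': node 9→2 (fail-walked)
i=36 'a': node 2→20 (fail-walked)
i=37 'c': node 20→21
i=38 'a': node 21→22  → match P7@[37:38]
i=39 'c': node 22→23
i=40 'a': node 23→24  → match P6@[35:40],P7@[39:40]
i=41 'a': node 24→8 (fail-walked)  → match P4@[39:41]
i=42 'c': node 8→6 (fail-walked)
i=43 'b': node 6→16
i=44 'b': node 16→13 (fail-walked)
i=45 'b': node 13→13 (fail-walked)
i=46 'c': node 13→14
i=47 'b': node 14→15  → match P3@[44:47]
i=48 'b': node 15→13 (fail-walked)
i=49 'a': node 13→20 (fail-walked)
i=50 'a': node 20→1 (fail-walked)
i=51 'b': node 1→2
i=52 'b': node 2→3
i=53 'c': node 3→4
i=54 'a': node 4→5  → match P0@[50:54],P7@[53:54]
i=55 'c': node 5→6 (fail-walked)
i=56 'c': node 6→10
i=57 'c': node 10→11  → match P2@[55:57]
i=58 'b': node 11→16 (fail-walked)

Matches: [[3,7],[7,2],[8,2],[9,2],[13,7],[15,6],[15,7],[16,4],[17,1],[24,5],[28,3],[32,7],[33,4],[34,1],[38,7],[40,6],[40,7],[41,4],[47,3],[54,0],[54,7],[57,2]]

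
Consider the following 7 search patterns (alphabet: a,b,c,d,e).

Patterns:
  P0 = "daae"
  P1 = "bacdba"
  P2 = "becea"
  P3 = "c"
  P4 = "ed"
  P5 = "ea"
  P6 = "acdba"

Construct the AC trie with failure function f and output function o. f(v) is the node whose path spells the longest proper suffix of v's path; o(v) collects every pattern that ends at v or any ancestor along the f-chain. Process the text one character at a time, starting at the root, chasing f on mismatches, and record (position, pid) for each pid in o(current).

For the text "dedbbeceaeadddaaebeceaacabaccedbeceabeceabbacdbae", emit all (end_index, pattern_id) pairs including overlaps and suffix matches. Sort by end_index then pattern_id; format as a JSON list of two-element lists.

Build:
Trie nodes:
  n0 'ε': a→19 b→5 c→15 d→1 e→16
  n1 'd': a→2
  n2 'da': a→3
  n3 'daa': e→4
  n4 'daae': ·  ←P0
  n5 'b': a→6 e→11
  n6 'ba': c→7
  n7 'bac': d→8
  n8 'bacd': b→9
  n9 'bacdb': a→10
  n10 'bacdba': ·  ←P1
  n11 'be': c→12
  n12 'bec': e→13
  n13 'bece': a→14
  n14 'becea': ·  ←P2
  n15 'c': ·  ←P3
  n16 'e': a→18 d→17
  n17 'ed': ·  ←P4
  n18 'ea': ·  ←P5
  n19 'a': c→20
  n20 'ac': d→21
  n21 'acd': b→22
  n22 'acdb': a→23
  n23 'acdba': ·  ←P6

BFS fail/out derivation:
  n1('d'): parent n0 fail=0; on 'd' 0 → fail=0;  out ∅∪∅=∅
  n5('b'): parent n0 fail=0; on 'b' 0 → fail=0;  out ∅∪∅=∅
  n15('c'): parent n0 fail=0; on 'c' 0 → fail=0;  out {3}∪∅={3}
  n16('e'): parent n0 fail=0; on 'e' 0 → fail=0;  out ∅∪∅=∅
  n19('a'): parent n0 fail=0; on 'a' 0 → fail=0;  out ∅∪∅=∅
  n2('da'): parent n1 fail=0; on 'a' 0 → fail=19;  out ∅∪∅=∅
  n6('ba'): parent n5 fail=0; on 'a' 0 → fail=19;  out ∅∪∅=∅
  n11('be'): parent n5 fail=0; on 'e' 0 → fail=16;  out ∅∪∅=∅
  n17('ed'): parent n16 fail=0; on 'd' 0 → fail=1;  out {4}∪∅={4}
  n18('ea'): parent n16 fail=0; on 'a' 0 → fail=19;  out {5}∪∅={5}
  n20('ac'): parent n19 fail=0; on 'c' 0 → fail=15;  out ∅∪{3}={3}
  n3('daa'): parent n2 fail=19; on 'a' 19→0 → fail=19;  out ∅∪∅=∅
  n7('bac'): parent n6 fail=19; on 'c' 19 → fail=20;  out ∅∪{3}={3}
  n12('bec'): parent n11 fail=16; on 'c' 16→0 → fail=15;  out ∅∪{3}={3}
  n21('acd'): parent n20 fail=15; on 'd' 15→0 → fail=1;  out ∅∪∅=∅
  n4('daae'): parent n3 fail=19; on 'e' 19→0 → fail=16;  out {0}∪∅={0}
  n8('bacd'): parent n7 fail=20; on 'd' 20 → fail=21;  out ∅∪∅=∅
  n13('bece'): parent n12 fail=15; on 'e' 15→0 → fail=16;  out ∅∪∅=∅
  n22('acdb'): parent n21 fail=1; on 'b' 1→0 → fail=5;  out ∅∪∅=∅
  n9('bacdb'): parent n8 fail=21; on 'b' 21 → fail=22;  out ∅∪∅=∅
  n14('becea'): parent n13 fail=16; on 'a' 16 → fail=18;  out {2}∪{5}={2,5}
  n23('acdba'): parent n22 fail=5; on 'a' 5 → fail=6;  out {6}∪∅={6}
  n10('bacdba'): parent n9 fail=22; on 'a' 22 → fail=23;  out {1}∪{6}={1,6}

Text stream:
pos 0 'd': at 1
pos 1 'e': at 16 (via fail)
pos 2 'd': at 17  → match P4@[1:2]
pos 3 'b': at 5 (via fail)
pos 4 'b': at 5 (via fail)
pos 5 'e': at 11
pos 6 'c': at 12  → match P3@[6:6]
pos 7 'e': at 13
pos 8 'a': at 14  → match P2@[4:8],P5@[7:8]
pos 9 'e': at 16 (via fail)
pos 10 'a': at 18  → match P5@[9:10]
pos 11 'd': at 1 (via fail)
pos 12 'd': at 1 (via fail)
pos 13 'd': at 1 (via fail)
pos 14 'a': at 2
pos 15 'a': at 3
pos 16 'e': at 4  → match P0@[13:16]
pos 17 'b': at 5 (via fail)
pos 18 'e': at 11
pos 19 'c': at 12  → match P3@[19:19]
pos 20 'e': at 13
pos 21 'a': at 14  → match P2@[17:21],P5@[20:21]
pos 22 'a': at 19 (via fail)
pos 23 'c': at 20  → match P3@[23:23]
pos 24 'a': at 19 (via fail)
pos 25 'b': at 5 (via fail)
pos 26 'a': at 6
pos 27 'c': at 7  → match P3@[27:27]
pos 28 'c': at 15 (via fail)  → match P3@[28:28]
pos 29 'e': at 16 (via fail)
pos 30 'd': at 17  → match P4@[29:30]
pos 31 'b': at 5 (via fail)
pos 32 'e': at 11
pos 33 'c': at 12  → match P3@[33:33]
pos 34 'e': at 13
pos 35 'a': at 14  → match P2@[31:35],P5@[34:35]
pos 36 'b': at 5 (via fail)
pos 37 'e': at 11
pos 38 'c': at 12  → match P3@[38:38]
pos 39 'e': at 13
pos 40 'a': at 14  → match P2@[36:40],P5@[39:40]
pos 41 'b': at 5 (via fail)
pos 42 'b': at 5 (via fail)
pos 43 'a': at 6
pos 44 'c': at 7  → match P3@[44:44]
pos 45 'd': at 8
pos 46 'b': at 9
pos 47 'a': at 10  → match P1@[42:47],P6@[43:47]
pos 48 'e': at 16 (via fail)

All matches (sorted): [[2,4],[6,3],[8,2],[8,5],[10,5],[16,0],[19,3],[21,2],[21,5],[23,3],[27,3],[28,3],[30,4],[33,3],[35,2],[35,5],[38,3],[40,2],[40,5],[44,3],[47,1],[47,6]]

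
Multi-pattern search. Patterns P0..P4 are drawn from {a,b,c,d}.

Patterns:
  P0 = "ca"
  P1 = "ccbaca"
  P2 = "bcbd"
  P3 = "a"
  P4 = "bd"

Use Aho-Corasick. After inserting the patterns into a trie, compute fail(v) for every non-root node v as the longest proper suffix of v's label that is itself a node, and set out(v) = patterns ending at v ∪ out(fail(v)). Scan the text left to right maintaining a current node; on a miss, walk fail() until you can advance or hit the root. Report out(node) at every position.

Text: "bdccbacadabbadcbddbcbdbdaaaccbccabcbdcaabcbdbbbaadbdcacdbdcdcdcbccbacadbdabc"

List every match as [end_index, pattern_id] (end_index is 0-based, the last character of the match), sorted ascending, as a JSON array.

Build:
Trie nodes:
  0='ε' goto a→12 b→8 c→1
  1='c' goto a→2 c→3
  2='ca' goto ·  ←P0
  3='cc' goto b→4
  4='ccb' goto a→5
  5='ccba' goto c→6
  6='ccbac' goto a→7
  7='ccbaca' goto ·  ←P1
  8='b' goto c→9 d→13
  9='bc' goto b→10
  10='bcb' goto d→11
  11='bcbd' goto ·  ←P2
  12='a' goto ·  ←P3
  13='bd' goto ·  ←P4

BFS fail/out derivation:
  n1('c'): parent n0 fail=0; on 'c' 0 → fail=0;  out ∅∪∅=∅
  n8('b'): parent n0 fail=0; on 'b' 0 → fail=0;  out ∅∪∅=∅
  n12('a'): parent n0 fail=0; on 'a' 0 → fail=0;  out {3}∪∅={3}
  n2('ca'): parent n1 fail=0; on 'a' 0 → fail=12;  out {0}∪{3}={0,3}
  n3('cc'): parent n1 fail=0; on 'c' 0 → fail=1;  out ∅∪∅=∅
  n9('bc'): parent n8 fail=0; on 'c' 0 → fail=1;  out ∅∪∅=∅
  n13('bd'): parent n8 fail=0; on 'd' 0 → fail=0;  out {4}∪∅={4}
  n4('ccb'): parent n3 fail=1; on 'b' 1→0 → fail=8;  out ∅∪∅=∅
  n10('bcb'): parent n9 fail=1; on 'b' 1→0 → fail=8;  out ∅∪∅=∅
  n5('ccba'): parent n4 fail=8; on 'a' 8→0 → fail=12;  out ∅∪{3}={3}
  n11('bcbd'): parent n10 fail=8; on 'd' 8 → fail=13;  out {2}∪{4}={2,4}
  n6('ccbac'): parent n5 fail=12; on 'c' 12→0 → fail=1;  out ∅∪∅=∅
  n7('ccbaca'): parent n6 fail=1; on 'a' 1 → fail=2;  out {1}∪{0,3}={0,1,3}

Scan:
pos 0 'b': at 8
pos 1 'd': at 13  emit P4@[0:1]
pos 2 'c': at 1 (fail-walked)
pos 3 'c': at 3
pos 4 'b': at 4
pos 5 'a': at 5  emit P3@[5:5]
pos 6 'c': at 6
pos 7 'a': at 7  emit P0@[6:7],P1@[2:7],P3@[7:7]
pos 8 'd': at 0 (fail-walked)
pos 9 'a': at 12  emit P3@[9:9]
pos 10 'b': at 8 (fail-walked)
pos 11 'b': at 8 (fail-walked)
pos 12 'a': at 12 (fail-walked)  emit P3@[12:12]
pos 13 'd': at 0 (fail-walked)
pos 14 'c': at 1
pos 15 'b': at 8 (fail-walked)
pos 16 'd': at 13  emit P4@[15:16]
pos 17 'd': at 0 (fail-walked)
pos 18 'b': at 8
pos 19 'c': at 9
pos 20 'b': at 10
pos 21 'd': at 11  emit P2@[18:21],P4@[20:21]
pos 22 'b': at 8 (fail-walked)
pos 23 'd': at 13  emit P4@[22:23]
pos 24 'a': at 12 (fail-walked)  emit P3@[24:24]
pos 25 'a': at 12 (fail-walked)  emit P3@[25:25]
pos 26 'a': at 12 (fail-walked)  emit P3@[26:26]
pos 27 'c': at 1 (fail-walked)
pos 28 'c': at 3
pos 29 'b': at 4
pos 30 'c': at 9 (fail-walked)
pos 31 'c': at 3 (fail-walked)
pos 32 'a': at 2 (fail-walked)  emit P0@[31:32],P3@[32:32]
pos 33 'b': at 8 (fail-walked)
pos 34 'c': at 9
pos 35 'b': at 10
pos 36 'd': at 11  emit P2@[33:36],P4@[35:36]
pos 37 'c': at 1 (fail-walked)
pos 38 'a': at 2  emit P0@[37:38],P3@[38:38]
pos 39 'a': at 12 (fail-walked)  emit P3@[39:39]
pos 40 'b': at 8 (fail-walked)
pos 41 'c': at 9
pos 42 'b': at 10
pos 43 'd': at 11  emit P2@[40:43],P4@[42:43]
pos 44 'b': at 8 (fail-walked)
pos 45 'b': at 8 (fail-walked)
pos 46 'b': at 8 (fail-walked)
pos 47 'a': at 12 (fail-walked)  emit P3@[47:47]
pos 48 'a': at 12 (fail-walked)  emit P3@[48:48]
pos 49 'd': at 0 (fail-walked)
pos 50 'b': at 8
pos 51 'd': at 13  emit P4@[50:51]
pos 52 'c': at 1 (fail-walked)
pos 53 'a': at 2  emit P0@[52:53],P3@[53:53]
pos 54 'c': at 1 (fail-walked)
pos 55 'd': at 0 (fail-walked)
pos 56 'b': at 8
pos 57 'd': at 13  emit P4@[56:57]
pos 58 'c': at 1 (fail-walked)
pos 59 'd': at 0 (fail-walked)
pos 60 'c': at 1
pos 61 'd': at 0 (fail-walked)
pos 62 'c': at 1
pos 63 'b': at 8 (fail-walked)
pos 64 'c': at 9
pos 65 'c': at 3 (fail-walked)
pos 66 'b': at 4
pos 67 'a': at 5  emit P3@[67:67]
pos 68 'c': at 6
pos 69 'a': at 7  emit P0@[68:69],P1@[64:69],P3@[69:69]
pos 70 'd': at 0 (fail-walked)
pos 71 'b': at 8
pos 72 'd': at 13  emit P4@[71:72]
pos 73 'a': at 12 (fail-walked)  emit P3@[73:73]
pos 74 'b': at 8 (fail-walked)
pos 75 'c': at 9

Result: [[1,4],[5,3],[7,0],[7,1],[7,3],[9,3],[12,3],[16,4],[21,2],[21,4],[23,4],[24,3],[25,3],[26,3],[32,0],[32,3],[36,2],[36,4],[38,0],[38,3],[39,3],[43,2],[43,4],[47,3],[48,3],[51,4],[53,0],[53,3],[57,4],[67,3],[69,0],[69,1],[69,3],[72,4],[73,3]]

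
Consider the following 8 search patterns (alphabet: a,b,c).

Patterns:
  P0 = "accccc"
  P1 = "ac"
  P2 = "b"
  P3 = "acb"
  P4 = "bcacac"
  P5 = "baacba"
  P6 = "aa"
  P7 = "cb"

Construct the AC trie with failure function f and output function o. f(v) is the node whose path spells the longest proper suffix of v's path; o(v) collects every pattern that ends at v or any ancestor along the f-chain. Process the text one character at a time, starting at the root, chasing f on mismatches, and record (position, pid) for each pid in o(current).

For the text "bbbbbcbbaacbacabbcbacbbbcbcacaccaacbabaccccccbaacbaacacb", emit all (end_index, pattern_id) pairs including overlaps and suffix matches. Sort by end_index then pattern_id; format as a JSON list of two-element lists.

Construct AC machine:
Trie (insert patterns):
  n0 'ε': a→1 b→7 c→20
  n1 'a': a→19 c→2
  n2 'ac': b→8 c→3  [P1 ends]
  n3 'acc': c→4
  n4 'accc': c→5
  n5 'acccc': c→6
  n6 'accccc': ·  [P0 ends]
  n7 'b': a→14 c→9  [P2 ends]
  n8 'acb': ·  [P3 ends]
  n9 'bc': a→10
  n10 'bca': c→11
  n11 'bcac': a→12
  n12 'bcaca': c→13
  n13 'bcacac': ·  [P4 ends]
  n14 'ba': a→15
  n15 'baa': c→16
  n16 'baac': b→17
  n17 'baacb': a→18
  n18 'baacba': ·  [P5 ends]
  n19 'aa': ·  [P6 ends]
  n20 'c': b→21
  n21 'cb': ·  [P7 ends]

Failure links (BFS by depth):
  n1('a'): parent n0 fail=0; on 'a' 0 → fail=0;  out ∅∪∅=∅
  n7('b'): parent n0 fail=0; on 'b' 0 → fail=0;  out {2}∪∅={2}
  n20('c'): parent n0 fail=0; on 'c' 0 → fail=0;  out ∅∪∅=∅
  n2('ac'): parent n1 fail=0; on 'c' 0 → fail=20;  out {1}∪∅={1}
  n9('bc'): parent n7 fail=0; on 'c' 0 → fail=20;  out ∅∪∅=∅
  n14('ba'): parent n7 fail=0; on 'a' 0 → fail=1;  out ∅∪∅=∅
  n19('aa'): parent n1 fail=0; on 'a' 0 → fail=1;  out {6}∪∅={6}
  n21('cb'): parent n20 fail=0; on 'b' 0 → fail=7;  out {7}∪{2}={2,7}
  n3('acc'): parent n2 fail=20; on 'c' 20→0 → fail=20;  out ∅∪∅=∅
  n8('acb'): parent n2 fail=20; on 'b' 20 → fail=21;  out {3}∪{2,7}={2,3,7}
  n10('bca'): parent n9 fail=20; on 'a' 20→0 → fail=1;  out ∅∪∅=∅
  n15('baa'): parent n14 fail=1; on 'a' 1 → fail=19;  out ∅∪{6}={6}
  n4('accc'): parent n3 fail=20; on 'c' 20→0 → fail=20;  out ∅∪∅=∅
  n11('bcac'): parent n10 fail=1; on 'c' 1 → fail=2;  out ∅∪{1}={1}
  n16('baac'): parent n15 fail=19; on 'c' 19→1 → fail=2;  out ∅∪{1}={1}
  n5('acccc'): parent n4 fail=20; on 'c' 20→0 → fail=20;  out ∅∪∅=∅
  n12('bcaca'): parent n11 fail=2; on 'a' 2→20→0 → fail=1;  out ∅∪∅=∅
  n17('baacb'): parent n16 fail=2; on 'b' 2 → fail=8;  out ∅∪{2,3,7}={2,3,7}
  n6('accccc'): parent n5 fail=20; on 'c' 20→0 → fail=20;  out {0}∪∅={0}
  n13('bcacac'): parent n12 fail=1; on 'c' 1 → fail=2;  out {4}∪{1}={1,4}
  n18('baacba'): parent n17 fail=8; on 'a' 8→21→7 → fail=14;  out {5}∪∅={5}

Text stream:
pos 0 'b': at 7  emit P2@[0:0]
pos 1 'b': at 7 ·f  emit P2@[1:1]
pos 2 'b': at 7 ·f  emit P2@[2:2]
pos 3 'b': at 7 ·f  emit P2@[3:3]
pos 4 'b': at 7 ·f  emit P2@[4:4]
pos 5 'c': at 9
pos 6 'b': at 21 ·f  emit P2@[6:6],P7@[5:6]
pos 7 'b': at 7 ·f  emit P2@[7:7]
pos 8 'a': at 14
pos 9 'a': at 15  emit P6@[8:9]
pos 10 'c': at 16  emit P1@[9:10]
pos 11 'b': at 17  emit P2@[11:11],P3@[9:11],P7@[10:11]
pos 12 'a': at 18  emit P5@[7:12]
pos 13 'c': at 2 ·f  emit P1@[12:13]
pos 14 'a': at 1 ·f
pos 15 'b': at 7 ·f  emit P2@[15:15]
pos 16 'b': at 7 ·f  emit P2@[16:16]
pos 17 'c': at 9
pos 18 'b': at 21 ·f  emit P2@[18:18],P7@[17:18]
pos 19 'a': at 14 ·f
pos 20 'c': at 2 ·f  emit P1@[19:20]
pos 21 'b': at 8  emit P2@[21:21],P3@[19:21],P7@[20:21]
pos 22 'b': at 7 ·f  emit P2@[22:22]
pos 23 'b': at 7 ·f  emit P2@[23:23]
pos 24 'c': at 9
pos 25 'b': at 21 ·f  emit P2@[25:25],P7@[24:25]
pos 26 'c': at 9 ·f
pos 27 'a': at 10
pos 28 'c': at 11  emit P1@[27:28]
pos 29 'a': at 12
pos 30 'c': at 13  emit P1@[29:30],P4@[25:30]
pos 31 'c': at 3 ·f
pos 32 'a': at 1 ·f
pos 33 'a': at 19  emit P6@[32:33]
pos 34 'c': at 2 ·f  emit P1@[33:34]
pos 35 'b': at 8  emit P2@[35:35],P3@[33:35],P7@[34:35]
pos 36 'a': at 14 ·f
pos 37 'b': at 7 ·f  emit P2@[37:37]
pos 38 'a': at 14
pos 39 'c': at 2 ·f  emit P1@[38:39]
pos 40 'c': at 3
pos 41 'c': at 4
pos 42 'c': at 5
pos 43 'c': at 6  emit P0@[38:43]
pos 44 'c': at 20 ·f
pos 45 'b': at 21  emit P2@[45:45],P7@[44:45]
pos 46 'a': at 14 ·f
pos 47 'a': at 15  emit P6@[46:47]
pos 48 'c': at 16  emit P1@[47:48]
pos 49 'b': at 17  emit P2@[49:49],P3@[47:49],P7@[48:49]
pos 50 'a': at 18  emit P5@[45:50]
pos 51 'a': at 15 ·f  emit P6@[50:51]
pos 52 'c': at 16  emit P1@[51:52]
pos 53 'a': at 1 ·f
pos 54 'c': at 2  emit P1@[53:54]
pos 55 'b': at 8  emit P2@[55:55],P3@[53:55],P7@[54:55]

Result: [[0,2],[1,2],[2,2],[3,2],[4,2],[6,2],[6,7],[7,2],[9,6],[10,1],[11,2],[11,3],[11,7],[12,5],[13,1],[15,2],[16,2],[18,2],[18,7],[20,1],[21,2],[21,3],[21,7],[22,2],[23,2],[25,2],[25,7],[28,1],[30,1],[30,4],[33,6],[34,1],[35,2],[35,3],[35,7],[37,2],[39,1],[43,0],[45,2],[45,7],[47,6],[48,1],[49,2],[49,3],[49,7],[50,5],[51,6],[52,1],[54,1],[55,2],[55,3],[55,7]]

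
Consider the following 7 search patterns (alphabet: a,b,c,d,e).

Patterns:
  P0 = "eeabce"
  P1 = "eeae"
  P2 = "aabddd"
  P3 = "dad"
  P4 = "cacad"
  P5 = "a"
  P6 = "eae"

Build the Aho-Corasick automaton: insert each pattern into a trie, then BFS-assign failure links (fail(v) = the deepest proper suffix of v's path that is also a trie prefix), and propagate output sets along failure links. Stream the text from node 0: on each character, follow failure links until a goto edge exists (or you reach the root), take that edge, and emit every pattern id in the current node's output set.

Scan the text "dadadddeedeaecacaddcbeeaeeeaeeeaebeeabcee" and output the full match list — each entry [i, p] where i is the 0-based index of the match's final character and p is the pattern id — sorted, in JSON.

Construct AC machine:
Trie (insert patterns):
  0='ε' goto a→8 c→17 d→14 e→1
  1='e' goto a→22 e→2
  2='ee' goto a→3
  3='eea' goto b→4 e→7
  4='eeab' goto c→5
  5='eeabc' goto e→6
  6='eeabce' goto ·  ←P0
  7='eeae' goto ·  ←P1
  8='a' goto a→9  ←P5
  9='aa' goto b→10
  10='aab' goto d→11
  11='aabd' goto d→12
  12='aabdd' goto d→13
  13='aabddd' goto ·  ←P2
  14='d' goto a→15
  15='da' goto d→16
  16='dad' goto ·  ←P3
  17='c' goto a→18
  18='ca' goto c→19
  19='cac' goto a→20
  20='caca' goto d→21
  21='cacad' goto ·  ←P4
  22='ea' goto e→23
  23='eae' goto ·  ←P6

BFS fail/out derivation:
  fail(1) 'e': from fail(0)=0 chase 'e': 0 ⇒ 0;  out=∅∪out(0)=∅
  fail(8) 'a': from fail(0)=0 chase 'a': 0 ⇒ 0;  out={5}∪out(0)={5}
  fail(14) 'd': from fail(0)=0 chase 'd': 0 ⇒ 0;  out=∅∪out(0)=∅
  fail(17) 'c': from fail(0)=0 chase 'c': 0 ⇒ 0;  out=∅∪out(0)=∅
  fail(2) 'ee': from fail(1)=0 chase 'e': 0 ⇒ 1;  out=∅∪out(1)=∅
  fail(9) 'aa': from fail(8)=0 chase 'a': 0 ⇒ 8;  out=∅∪out(8)={5}
  fail(15) 'da': from fail(14)=0 chase 'a': 0 ⇒ 8;  out=∅∪out(8)={5}
  fail(18) 'ca': from fail(17)=0 chase 'a': 0 ⇒ 8;  out=∅∪out(8)={5}
  fail(22) 'ea': from fail(1)=0 chase 'a': 0 ⇒ 8;  out=∅∪out(8)={5}
  fail(3) 'eea': from fail(2)=1 chase 'a': 1 ⇒ 22;  out=∅∪out(22)={5}
  fail(10) 'aab': from fail(9)=8 chase 'b': 8→0 ⇒ 0;  out=∅∪out(0)=∅
  fail(16) 'dad': from fail(15)=8 chase 'd': 8→0 ⇒ 14;  out={3}∪out(14)={3}
  fail(19) 'cac': from fail(18)=8 chase 'c': 8→0 ⇒ 17;  out=∅∪out(17)=∅
  fail(23) 'eae': from fail(22)=8 chase 'e': 8→0 ⇒ 1;  out={6}∪out(1)={6}
  fail(4) 'eeab': from fail(3)=22 chase 'b': 22→8→0 ⇒ 0;  out=∅∪out(0)=∅
  fail(7) 'eeae': from fail(3)=22 chase 'e': 22 ⇒ 23;  out={1}∪out(23)={1,6}
  fail(11) 'aabd': from fail(10)=0 chase 'd': 0 ⇒ 14;  out=∅∪out(14)=∅
  fail(20) 'caca': from fail(19)=17 chase 'a': 17 ⇒ 18;  out=∅∪out(18)={5}
  fail(5) 'eeabc': from fail(4)=0 chase 'c': 0 ⇒ 17;  out=∅∪out(17)=∅
  fail(12) 'aabdd': from fail(11)=14 chase 'd': 14→0 ⇒ 14;  out=∅∪out(14)=∅
  fail(21) 'cacad': from fail(20)=18 chase 'd': 18→8→0 ⇒ 14;  out={4}∪out(14)={4}
  fail(6) 'eeabce': from fail(5)=17 chase 'e': 17→0 ⇒ 1;  out={0}∪out(1)={0}
  fail(13) 'aabddd': from fail(12)=14 chase 'd': 14→0 ⇒ 14;  out={2}∪out(14)={2}

Scan:
[0] read 'd'  n0⇒n14
[1] read 'a'  n14⇒n15  emit P5@[1:1]
[2] read 'd'  n15⇒n16  emit P3@[0:2]
[3] read 'a'  n16⇒n15 (via fail)  emit P5@[3:3]
[4] read 'd'  n15⇒n16  emit P3@[2:4]
[5] read 'd'  n16⇒n14 (via fail)
[6] read 'd'  n14⇒n14 (via fail)
[7] read 'e'  n14⇒n1 (via fail)
[8] read 'e'  n1⇒n2
[9] read 'd'  n2⇒n14 (via fail)
[10] read 'e'  n14⇒n1 (via fail)
[11] read 'a'  n1⇒n22  emit P5@[11:11]
[12] read 'e'  n22⇒n23  emit P6@[10:12]
[13] read 'c'  n23⇒n17 (via fail)
[14] read 'a'  n17⇒n18  emit P5@[14:14]
[15] read 'c'  n18⇒n19
[16] read 'a'  n19⇒n20  emit P5@[16:16]
[17] read 'd'  n20⇒n21  emit P4@[13:17]
[18] read 'd'  n21⇒n14 (via fail)
[19] read 'c'  n14⇒n17 (via fail)
[20] read 'b'  n17⇒n0 (via fail)
[21] read 'e'  n0⇒n1
[22] read 'e'  n1⇒n2
[23] read 'a'  n2⇒n3  emit P5@[23:23]
[24] read 'e'  n3⇒n7  emit P1@[21:24],P6@[22:24]
[25] read 'e'  n7⇒n2 (via fail)
[26] read 'e'  n2⇒n2 (via fail)
[27] read 'a'  n2⇒n3  emit P5@[27:27]
[28] read 'e'  n3⇒n7  emit P1@[25:28],P6@[26:28]
[29] read 'e'  n7⇒n2 (via fail)
[30] read 'e'  n2⇒n2 (via fail)
[31] read 'a'  n2⇒n3  emit P5@[31:31]
[32] read 'e'  n3⇒n7  emit P1@[29:32],P6@[30:32]
[33] read 'b'  n7⇒n0 (via fail)
[34] read 'e'  n0⇒n1
[35] read 'e'  n1⇒n2
[36] read 'a'  n2⇒n3  emit P5@[36:36]
[37] read 'b'  n3⇒n4
[38] read 'c'  n4⇒n5
[39] read 'e'  n5⇒n6  emit P0@[34:39]
[40] read 'e'  n6⇒n2 (via fail)

All matches (sorted): [[1,5],[2,3],[3,5],[4,3],[11,5],[12,6],[14,5],[16,5],[17,4],[23,5],[24,1],[24,6],[27,5],[28,1],[28,6],[31,5],[32,1],[32,6],[36,5],[39,0]]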